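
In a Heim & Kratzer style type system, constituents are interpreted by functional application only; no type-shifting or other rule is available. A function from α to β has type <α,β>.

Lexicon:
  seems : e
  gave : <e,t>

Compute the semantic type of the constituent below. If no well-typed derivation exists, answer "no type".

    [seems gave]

t

[seems gave] — gave of type <e,t> combines with seems of type e: type t.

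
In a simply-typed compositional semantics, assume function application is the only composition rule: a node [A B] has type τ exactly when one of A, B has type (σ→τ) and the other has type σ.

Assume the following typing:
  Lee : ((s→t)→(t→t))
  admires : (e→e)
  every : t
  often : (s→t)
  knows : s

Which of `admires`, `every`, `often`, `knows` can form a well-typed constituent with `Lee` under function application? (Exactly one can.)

often

admires : (e→e) — no; Lee wants (s→t), and admires wants e.
every : t — no; Lee wants (s→t), and every wants nothing (atomic).
often — combines: Lee : ((s→t)→(t→t)) takes often : (s→t) as argument, giving (t→t).
knows : s — no; Lee wants (s→t), and knows wants nothing (atomic).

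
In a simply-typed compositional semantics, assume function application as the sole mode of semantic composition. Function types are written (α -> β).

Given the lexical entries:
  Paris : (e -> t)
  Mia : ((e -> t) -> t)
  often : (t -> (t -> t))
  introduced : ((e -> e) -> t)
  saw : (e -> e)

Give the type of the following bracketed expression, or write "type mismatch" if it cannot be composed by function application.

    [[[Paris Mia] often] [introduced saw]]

t

[Paris Mia]: Mia is ((e -> t) -> t), Paris is (e -> t); result t.
[[Paris Mia] often]: often is (t -> (t -> t)), [Paris Mia] is t; result (t -> t).
[introduced saw]: introduced is ((e -> e) -> t), saw is (e -> e); result t.
[[[Paris Mia] often] [introduced saw]]: [[Paris Mia] often] is (t -> t), [introduced saw] is t; result t.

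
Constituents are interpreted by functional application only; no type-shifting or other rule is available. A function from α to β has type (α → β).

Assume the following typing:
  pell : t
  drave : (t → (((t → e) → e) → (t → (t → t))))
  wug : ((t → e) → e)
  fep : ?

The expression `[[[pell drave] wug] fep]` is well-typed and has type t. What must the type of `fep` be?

For [[[pell drave] wug] fep] to have type t with [[pell drave] wug] of type (t → (t → t)), fep must be the function: fep : ((t → (t → t)) → t).

((t → (t → t)) → t)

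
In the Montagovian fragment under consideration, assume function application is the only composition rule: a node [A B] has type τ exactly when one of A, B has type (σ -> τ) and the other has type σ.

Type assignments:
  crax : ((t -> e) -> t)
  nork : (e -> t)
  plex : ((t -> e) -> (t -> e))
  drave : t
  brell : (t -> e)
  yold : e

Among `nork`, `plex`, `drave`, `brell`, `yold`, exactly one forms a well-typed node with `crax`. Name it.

brell

nork : (e -> t) — crax needs (t -> e); nork needs e; neither fits.
plex : ((t -> e) -> (t -> e)) — crax needs (t -> e); plex needs (t -> e); neither fits.
drave : t — crax needs (t -> e); drave needs nothing (atomic); neither fits.
brell — combines: crax : ((t -> e) -> t) takes brell : (t -> e) as argument, giving t.
yold : e — crax needs (t -> e); yold needs nothing (atomic); neither fits.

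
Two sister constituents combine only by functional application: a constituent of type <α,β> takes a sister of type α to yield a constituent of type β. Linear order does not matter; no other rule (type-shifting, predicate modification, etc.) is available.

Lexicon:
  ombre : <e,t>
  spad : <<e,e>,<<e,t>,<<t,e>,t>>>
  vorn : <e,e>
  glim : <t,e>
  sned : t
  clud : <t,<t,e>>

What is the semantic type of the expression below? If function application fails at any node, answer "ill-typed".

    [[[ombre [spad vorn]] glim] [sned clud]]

e

[spad vorn]: spad is <<e,e>,<<e,t>,<<t,e>,t>>>, vorn is <e,e>; result <<e,t>,<<t,e>,t>>.
[ombre [spad vorn]]: [spad vorn] is <<e,t>,<<t,e>,t>>, ombre is <e,t>; result <<t,e>,t>.
[[ombre [spad vorn]] glim]: [ombre [spad vorn]] is <<t,e>,t>, glim is <t,e>; result t.
[sned clud]: clud is <t,<t,e>>, sned is t; result <t,e>.
[[[ombre [spad vorn]] glim] [sned clud]]: [sned clud] is <t,e>, [[ombre [spad vorn]] glim] is t; result e.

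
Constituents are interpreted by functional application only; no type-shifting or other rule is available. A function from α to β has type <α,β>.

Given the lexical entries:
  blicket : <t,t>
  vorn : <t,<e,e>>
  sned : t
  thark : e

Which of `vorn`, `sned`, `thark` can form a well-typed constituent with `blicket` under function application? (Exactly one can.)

sned

vorn : <t,<e,e>> — blicket needs t; vorn needs t; neither fits.
sned — combines: blicket : <t,t> takes sned : t as argument, giving t.
thark : e — blicket needs t; thark needs nothing (atomic); neither fits.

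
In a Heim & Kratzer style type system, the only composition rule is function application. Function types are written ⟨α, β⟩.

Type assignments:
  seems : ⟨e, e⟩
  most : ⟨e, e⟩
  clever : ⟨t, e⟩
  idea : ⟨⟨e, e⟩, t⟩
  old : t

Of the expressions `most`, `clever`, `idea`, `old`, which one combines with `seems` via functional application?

most : ⟨e, e⟩ — neither side's domain matches the other.
clever : ⟨t, e⟩ — neither side's domain matches the other.
idea — combines: idea : ⟨⟨e, e⟩, t⟩ takes seems : ⟨e, e⟩ as argument, giving t.
old : t — neither side's domain matches the other.

idea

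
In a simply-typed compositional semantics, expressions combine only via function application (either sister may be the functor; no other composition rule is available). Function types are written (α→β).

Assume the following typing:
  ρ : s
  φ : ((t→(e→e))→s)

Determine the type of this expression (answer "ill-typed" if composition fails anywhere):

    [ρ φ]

[ρ φ]: s and ((t→(e→e))→s) cannot combine by function application — type clash.

ill-typed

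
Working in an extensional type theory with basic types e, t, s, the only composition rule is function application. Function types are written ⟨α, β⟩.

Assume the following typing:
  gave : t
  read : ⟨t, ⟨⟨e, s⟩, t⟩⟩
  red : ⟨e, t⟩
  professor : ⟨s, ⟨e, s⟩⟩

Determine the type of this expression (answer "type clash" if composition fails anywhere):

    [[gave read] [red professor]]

[gave read]: functor read : ⟨t, ⟨⟨e, s⟩, t⟩⟩, argument gave : t; result ⟨⟨e, s⟩, t⟩.
At [red professor]: neither ⟨e, t⟩ nor ⟨s, ⟨e, s⟩⟩ can take the other as argument; the node is ill-typed.

type clash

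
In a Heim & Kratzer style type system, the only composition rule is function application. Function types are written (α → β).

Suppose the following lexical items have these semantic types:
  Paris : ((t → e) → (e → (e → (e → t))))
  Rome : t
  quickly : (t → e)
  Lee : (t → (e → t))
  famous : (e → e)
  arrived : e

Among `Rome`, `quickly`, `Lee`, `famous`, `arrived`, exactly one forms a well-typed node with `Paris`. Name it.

Rome : t — does not combine with Paris.
quickly — combines: Paris : ((t → e) → (e → (e → (e → t)))) takes quickly : (t → e) as argument, giving (e → (e → (e → t))).
Lee : (t → (e → t)) — does not combine with Paris.
famous : (e → e) — does not combine with Paris.
arrived : e — does not combine with Paris.

quickly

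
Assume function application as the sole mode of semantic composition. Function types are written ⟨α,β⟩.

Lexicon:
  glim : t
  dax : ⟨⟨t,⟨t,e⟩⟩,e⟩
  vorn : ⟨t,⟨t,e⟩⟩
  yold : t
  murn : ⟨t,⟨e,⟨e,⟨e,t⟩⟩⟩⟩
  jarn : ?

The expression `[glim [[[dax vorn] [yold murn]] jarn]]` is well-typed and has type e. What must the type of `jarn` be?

For [glim [[[dax vorn] [yold murn]] jarn]] to have type e with glim of type t, [[[dax vorn] [yold murn]] jarn] must be the function: [[[dax vorn] [yold murn]] jarn] : ⟨t,e⟩.
For [[[dax vorn] [yold murn]] jarn] to have type ⟨t,e⟩ with [[dax vorn] [yold murn]] of type ⟨e,⟨e,t⟩⟩, jarn must be the function: jarn : ⟨⟨e,⟨e,t⟩⟩,⟨t,e⟩⟩.

⟨⟨e,⟨e,t⟩⟩,⟨t,e⟩⟩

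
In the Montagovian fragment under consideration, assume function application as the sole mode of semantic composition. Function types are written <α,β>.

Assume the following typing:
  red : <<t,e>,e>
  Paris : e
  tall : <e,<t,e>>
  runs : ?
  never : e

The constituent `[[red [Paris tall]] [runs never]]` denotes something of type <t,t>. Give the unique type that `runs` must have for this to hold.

[[red [Paris tall]] [runs never]] must have type <t,t>. The sister [red [Paris tall]] has type e; that is not a function onto <t,t>, so [runs never] must be the functor, of type <e,<t,t>>.
[runs never] must have type <e,<t,t>>. The sister never has type e; that is not a function onto <e,<t,t>>, so runs must be the functor, of type <e,<e,<t,t>>>.

<e,<e,<t,t>>>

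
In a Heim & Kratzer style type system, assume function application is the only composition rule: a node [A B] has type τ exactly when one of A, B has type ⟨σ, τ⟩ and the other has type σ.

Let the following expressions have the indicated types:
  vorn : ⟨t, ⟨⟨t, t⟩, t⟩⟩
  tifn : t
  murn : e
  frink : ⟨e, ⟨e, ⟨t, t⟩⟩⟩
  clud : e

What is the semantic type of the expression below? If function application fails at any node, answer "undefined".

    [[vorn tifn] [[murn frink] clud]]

t

[vorn tifn]: vorn is ⟨t, ⟨⟨t, t⟩, t⟩⟩, tifn is t; result ⟨⟨t, t⟩, t⟩.
[murn frink]: frink is ⟨e, ⟨e, ⟨t, t⟩⟩⟩, murn is e; result ⟨e, ⟨t, t⟩⟩.
[[murn frink] clud]: [murn frink] is ⟨e, ⟨t, t⟩⟩, clud is e; result ⟨t, t⟩.
[[vorn tifn] [[murn frink] clud]]: [vorn tifn] is ⟨⟨t, t⟩, t⟩, [[murn frink] clud] is ⟨t, t⟩; result t.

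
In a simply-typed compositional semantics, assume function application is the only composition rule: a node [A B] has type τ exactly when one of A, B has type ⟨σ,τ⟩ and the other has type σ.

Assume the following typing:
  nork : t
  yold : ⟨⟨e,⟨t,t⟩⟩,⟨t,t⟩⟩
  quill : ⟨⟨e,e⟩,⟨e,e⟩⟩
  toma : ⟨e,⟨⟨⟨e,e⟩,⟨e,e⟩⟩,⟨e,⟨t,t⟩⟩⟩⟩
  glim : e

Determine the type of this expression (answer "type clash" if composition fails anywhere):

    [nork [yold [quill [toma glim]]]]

[toma glim]: toma is ⟨e,⟨⟨⟨e,e⟩,⟨e,e⟩⟩,⟨e,⟨t,t⟩⟩⟩⟩, glim is e; result ⟨⟨⟨e,e⟩,⟨e,e⟩⟩,⟨e,⟨t,t⟩⟩⟩.
[quill [toma glim]]: [toma glim] is ⟨⟨⟨e,e⟩,⟨e,e⟩⟩,⟨e,⟨t,t⟩⟩⟩, quill is ⟨⟨e,e⟩,⟨e,e⟩⟩; result ⟨e,⟨t,t⟩⟩.
[yold [quill [toma glim]]]: yold is ⟨⟨e,⟨t,t⟩⟩,⟨t,t⟩⟩, [quill [toma glim]] is ⟨e,⟨t,t⟩⟩; result ⟨t,t⟩.
[nork [yold [quill [toma glim]]]]: [yold [quill [toma glim]]] is ⟨t,t⟩, nork is t; result t.

t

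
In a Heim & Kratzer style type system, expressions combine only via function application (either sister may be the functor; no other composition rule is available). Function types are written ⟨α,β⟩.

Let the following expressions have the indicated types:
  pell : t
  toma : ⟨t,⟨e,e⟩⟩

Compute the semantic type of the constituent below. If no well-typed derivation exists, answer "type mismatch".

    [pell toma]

⟨e,e⟩

[pell toma]: functor toma : ⟨t,⟨e,e⟩⟩, argument pell : t; result ⟨e,e⟩.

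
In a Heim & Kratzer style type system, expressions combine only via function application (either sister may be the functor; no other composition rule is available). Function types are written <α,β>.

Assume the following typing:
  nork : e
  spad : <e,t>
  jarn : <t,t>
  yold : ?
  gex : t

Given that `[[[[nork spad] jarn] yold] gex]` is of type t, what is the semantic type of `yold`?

<t,<t,t>>

[[[[nork spad] jarn] yold] gex] must have type t. The sister gex has type t; that is not a function onto t, so [[[nork spad] jarn] yold] must be the functor, of type <t,t>.
[[[nork spad] jarn] yold] must have type <t,t>. The sister [[nork spad] jarn] has type t; that is not a function onto <t,t>, so yold must be the functor, of type <t,<t,t>>.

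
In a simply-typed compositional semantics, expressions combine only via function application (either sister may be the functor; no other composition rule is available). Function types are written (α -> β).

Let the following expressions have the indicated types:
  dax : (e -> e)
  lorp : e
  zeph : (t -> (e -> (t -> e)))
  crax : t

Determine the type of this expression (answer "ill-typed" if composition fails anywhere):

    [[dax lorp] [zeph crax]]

[dax lorp] — dax of type (e -> e) combines with lorp of type e: type e.
[zeph crax] — zeph of type (t -> (e -> (t -> e))) combines with crax of type t: type (e -> (t -> e)).
[[dax lorp] [zeph crax]] — [zeph crax] of type (e -> (t -> e)) combines with [dax lorp] of type e: type (t -> e).

(t -> e)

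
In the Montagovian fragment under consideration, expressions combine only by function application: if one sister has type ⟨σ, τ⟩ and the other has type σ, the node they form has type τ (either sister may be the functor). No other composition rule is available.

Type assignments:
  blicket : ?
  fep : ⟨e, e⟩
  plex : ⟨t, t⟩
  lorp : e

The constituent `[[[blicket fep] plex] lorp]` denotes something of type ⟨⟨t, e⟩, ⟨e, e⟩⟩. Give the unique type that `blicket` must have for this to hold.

At [[[blicket fep] plex] lorp] (required: ⟨⟨t, e⟩, ⟨e, e⟩⟩): lorp is e, which is not a function with range ⟨⟨t, e⟩, ⟨e, e⟩⟩; hence [[blicket fep] plex] is the functor — type ⟨e, ⟨⟨t, e⟩, ⟨e, e⟩⟩⟩.
At [[blicket fep] plex] (required: ⟨e, ⟨⟨t, e⟩, ⟨e, e⟩⟩⟩): plex is ⟨t, t⟩, which is not a function with range ⟨e, ⟨⟨t, e⟩, ⟨e, e⟩⟩⟩; hence [blicket fep] is the functor — type ⟨⟨t, t⟩, ⟨e, ⟨⟨t, e⟩, ⟨e, e⟩⟩⟩⟩.
At [blicket fep] (required: ⟨⟨t, t⟩, ⟨e, ⟨⟨t, e⟩, ⟨e, e⟩⟩⟩⟩): fep is ⟨e, e⟩, which is not a function with range ⟨⟨t, t⟩, ⟨e, ⟨⟨t, e⟩, ⟨e, e⟩⟩⟩⟩; hence blicket is the functor — type ⟨⟨e, e⟩, ⟨⟨t, t⟩, ⟨e, ⟨⟨t, e⟩, ⟨e, e⟩⟩⟩⟩⟩.

⟨⟨e, e⟩, ⟨⟨t, t⟩, ⟨e, ⟨⟨t, e⟩, ⟨e, e⟩⟩⟩⟩⟩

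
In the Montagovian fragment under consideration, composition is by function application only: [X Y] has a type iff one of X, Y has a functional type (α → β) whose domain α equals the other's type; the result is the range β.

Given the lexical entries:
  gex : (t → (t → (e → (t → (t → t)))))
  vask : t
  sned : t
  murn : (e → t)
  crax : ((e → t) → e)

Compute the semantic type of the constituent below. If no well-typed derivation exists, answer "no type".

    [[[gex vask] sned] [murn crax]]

[gex vask]: gex is (t → (t → (e → (t → (t → t))))), vask is t; result (t → (e → (t → (t → t)))).
[[gex vask] sned]: [gex vask] is (t → (e → (t → (t → t)))), sned is t; result (e → (t → (t → t))).
[murn crax]: crax is ((e → t) → e), murn is (e → t); result e.
[[[gex vask] sned] [murn crax]]: [[gex vask] sned] is (e → (t → (t → t))), [murn crax] is e; result (t → (t → t)).

(t → (t → t))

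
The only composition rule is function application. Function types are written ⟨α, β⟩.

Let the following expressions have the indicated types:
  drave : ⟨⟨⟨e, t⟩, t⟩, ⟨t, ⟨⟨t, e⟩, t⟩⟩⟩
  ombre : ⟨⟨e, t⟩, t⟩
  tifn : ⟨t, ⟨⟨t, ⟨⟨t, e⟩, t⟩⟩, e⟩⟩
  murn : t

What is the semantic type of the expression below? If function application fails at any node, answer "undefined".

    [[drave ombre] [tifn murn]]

e

[drave ombre] — drave of type ⟨⟨⟨e, t⟩, t⟩, ⟨t, ⟨⟨t, e⟩, t⟩⟩⟩ combines with ombre of type ⟨⟨e, t⟩, t⟩: type ⟨t, ⟨⟨t, e⟩, t⟩⟩.
[tifn murn] — tifn of type ⟨t, ⟨⟨t, ⟨⟨t, e⟩, t⟩⟩, e⟩⟩ combines with murn of type t: type ⟨⟨t, ⟨⟨t, e⟩, t⟩⟩, e⟩.
[[drave ombre] [tifn murn]] — [tifn murn] of type ⟨⟨t, ⟨⟨t, e⟩, t⟩⟩, e⟩ combines with [drave ombre] of type ⟨t, ⟨⟨t, e⟩, t⟩⟩: type e.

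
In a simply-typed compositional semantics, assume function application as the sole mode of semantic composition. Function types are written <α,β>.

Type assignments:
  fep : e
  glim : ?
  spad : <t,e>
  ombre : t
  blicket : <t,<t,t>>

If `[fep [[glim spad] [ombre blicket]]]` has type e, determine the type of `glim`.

<<t,e>,<<t,t>,<e,e>>>

[fep [[glim spad] [ombre blicket]]] is required to be e. fep : e cannot yield e as functor, so [[glim spad] [ombre blicket]] : <e,e>.
[[glim spad] [ombre blicket]] is required to be <e,e>. [ombre blicket] : <t,t> cannot yield <e,e> as functor, so [glim spad] : <<t,t>,<e,e>>.
[glim spad] is required to be <<t,t>,<e,e>>. spad : <t,e> cannot yield <<t,t>,<e,e>> as functor, so glim : <<t,e>,<<t,t>,<e,e>>>.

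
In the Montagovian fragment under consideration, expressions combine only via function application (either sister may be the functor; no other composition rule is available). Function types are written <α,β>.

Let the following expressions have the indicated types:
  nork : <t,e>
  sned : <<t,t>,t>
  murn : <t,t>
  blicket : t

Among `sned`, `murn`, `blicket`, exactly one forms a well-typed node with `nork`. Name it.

sned : <<t,t>,t> — does not combine with nork.
murn : <t,t> — does not combine with nork.
blicket — combines: nork : <t,e> takes blicket : t as argument, giving e.

blicket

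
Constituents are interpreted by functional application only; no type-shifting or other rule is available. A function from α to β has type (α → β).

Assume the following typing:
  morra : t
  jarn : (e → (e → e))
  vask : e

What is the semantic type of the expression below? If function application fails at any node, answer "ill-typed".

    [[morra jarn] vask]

At [morra jarn]: neither t nor (e → (e → e)) can take the other as argument; the node is ill-typed.

ill-typed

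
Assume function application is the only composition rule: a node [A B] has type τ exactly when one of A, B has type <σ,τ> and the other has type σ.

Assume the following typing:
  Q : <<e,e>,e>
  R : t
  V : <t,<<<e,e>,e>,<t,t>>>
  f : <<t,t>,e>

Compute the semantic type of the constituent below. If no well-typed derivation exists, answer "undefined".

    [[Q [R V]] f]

e

[R V]: functor V : <t,<<<e,e>,e>,<t,t>>>, argument R : t; result <<<e,e>,e>,<t,t>>.
[Q [R V]]: functor [R V] : <<<e,e>,e>,<t,t>>, argument Q : <<e,e>,e>; result <t,t>.
[[Q [R V]] f]: functor f : <<t,t>,e>, argument [Q [R V]] : <t,t>; result e.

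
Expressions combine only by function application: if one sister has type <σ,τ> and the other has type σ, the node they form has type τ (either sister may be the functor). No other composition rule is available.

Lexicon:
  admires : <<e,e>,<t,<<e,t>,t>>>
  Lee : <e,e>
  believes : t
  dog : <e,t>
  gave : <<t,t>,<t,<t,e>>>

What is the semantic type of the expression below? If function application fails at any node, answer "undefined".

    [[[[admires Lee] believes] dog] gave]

[admires Lee]: functor admires : <<e,e>,<t,<<e,t>,t>>>, argument Lee : <e,e>; result <t,<<e,t>,t>>.
[[admires Lee] believes]: functor [admires Lee] : <t,<<e,t>,t>>, argument believes : t; result <<e,t>,t>.
[[[admires Lee] believes] dog]: functor [[admires Lee] believes] : <<e,t>,t>, argument dog : <e,t>; result t.
[[[[admires Lee] believes] dog] gave]: t with <<t,t>,<t,<t,e>>> — neither is a function whose domain matches the other; composition fails here.

undefined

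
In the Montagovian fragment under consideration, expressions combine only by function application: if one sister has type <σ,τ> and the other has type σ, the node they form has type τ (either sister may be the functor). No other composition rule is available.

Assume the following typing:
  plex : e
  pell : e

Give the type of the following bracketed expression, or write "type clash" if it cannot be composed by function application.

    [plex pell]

type clash

[plex pell]: e and e cannot combine by function application — type clash.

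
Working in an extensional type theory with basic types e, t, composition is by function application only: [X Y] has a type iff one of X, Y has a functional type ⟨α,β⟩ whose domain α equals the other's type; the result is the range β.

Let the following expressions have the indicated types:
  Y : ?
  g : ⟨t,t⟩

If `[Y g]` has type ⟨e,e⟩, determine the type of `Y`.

⟨⟨t,t⟩,⟨e,e⟩⟩

At [Y g] (required: ⟨e,e⟩): g is ⟨t,t⟩, which is not a function with range ⟨e,e⟩; hence Y is the functor — type ⟨⟨t,t⟩,⟨e,e⟩⟩.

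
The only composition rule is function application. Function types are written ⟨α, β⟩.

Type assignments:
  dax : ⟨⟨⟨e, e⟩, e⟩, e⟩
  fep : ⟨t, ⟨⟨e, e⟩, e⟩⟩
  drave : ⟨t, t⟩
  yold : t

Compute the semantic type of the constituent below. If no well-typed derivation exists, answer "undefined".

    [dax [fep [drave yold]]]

e

[drave yold]: functor drave : ⟨t, t⟩, argument yold : t; result t.
[fep [drave yold]]: functor fep : ⟨t, ⟨⟨e, e⟩, e⟩⟩, argument [drave yold] : t; result ⟨⟨e, e⟩, e⟩.
[dax [fep [drave yold]]]: functor dax : ⟨⟨⟨e, e⟩, e⟩, e⟩, argument [fep [drave yold]] : ⟨⟨e, e⟩, e⟩; result e.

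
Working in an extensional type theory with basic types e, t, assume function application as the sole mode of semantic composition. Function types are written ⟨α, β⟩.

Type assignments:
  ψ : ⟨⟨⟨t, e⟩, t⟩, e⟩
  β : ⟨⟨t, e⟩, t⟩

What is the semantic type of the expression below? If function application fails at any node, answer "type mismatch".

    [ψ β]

[ψ β]: ψ is ⟨⟨⟨t, e⟩, t⟩, e⟩, β is ⟨⟨t, e⟩, t⟩; result e.

e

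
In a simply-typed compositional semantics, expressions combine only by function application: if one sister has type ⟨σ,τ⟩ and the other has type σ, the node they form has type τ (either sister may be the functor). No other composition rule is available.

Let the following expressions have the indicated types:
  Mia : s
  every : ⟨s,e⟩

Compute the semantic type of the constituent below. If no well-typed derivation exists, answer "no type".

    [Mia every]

[Mia every]: every is ⟨s,e⟩, Mia is s; result e.

e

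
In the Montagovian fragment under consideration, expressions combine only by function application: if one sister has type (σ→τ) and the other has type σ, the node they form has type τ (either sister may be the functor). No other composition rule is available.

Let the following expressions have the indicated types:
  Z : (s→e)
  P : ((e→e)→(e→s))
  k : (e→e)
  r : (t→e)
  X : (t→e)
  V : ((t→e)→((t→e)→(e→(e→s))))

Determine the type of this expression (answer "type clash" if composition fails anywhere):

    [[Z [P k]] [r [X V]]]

[P k]: ((e→e)→(e→s)) applied to (e→e) yields (e→s).
[Z [P k]]: (s→e) and (e→s) cannot combine by function application — type clash.

type clash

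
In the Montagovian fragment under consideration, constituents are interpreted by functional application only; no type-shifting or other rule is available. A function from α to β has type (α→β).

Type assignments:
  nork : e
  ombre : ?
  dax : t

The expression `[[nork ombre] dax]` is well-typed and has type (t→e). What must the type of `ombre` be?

(e→(t→(t→e)))

At [[nork ombre] dax] (required: (t→e)): dax is t, which is not a function with range (t→e); hence [nork ombre] is the functor — type (t→(t→e)).
At [nork ombre] (required: (t→(t→e))): nork is e, which is not a function with range (t→(t→e)); hence ombre is the functor — type (e→(t→(t→e))).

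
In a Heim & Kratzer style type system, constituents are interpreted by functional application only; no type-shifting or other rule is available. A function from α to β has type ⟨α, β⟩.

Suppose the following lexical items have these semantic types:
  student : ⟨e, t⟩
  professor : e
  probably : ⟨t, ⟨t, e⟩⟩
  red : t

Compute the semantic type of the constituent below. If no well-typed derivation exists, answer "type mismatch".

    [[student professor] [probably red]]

e

[student professor] — student of type ⟨e, t⟩ combines with professor of type e: type t.
[probably red] — probably of type ⟨t, ⟨t, e⟩⟩ combines with red of type t: type ⟨t, e⟩.
[[student professor] [probably red]] — [probably red] of type ⟨t, e⟩ combines with [student professor] of type t: type e.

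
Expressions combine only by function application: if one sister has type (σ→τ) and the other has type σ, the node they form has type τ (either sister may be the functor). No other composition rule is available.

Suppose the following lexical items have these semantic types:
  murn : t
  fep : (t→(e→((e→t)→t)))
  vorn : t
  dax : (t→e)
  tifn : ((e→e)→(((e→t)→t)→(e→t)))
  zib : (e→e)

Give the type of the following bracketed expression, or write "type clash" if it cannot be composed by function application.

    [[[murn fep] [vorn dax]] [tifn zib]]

[murn fep]: fep is (t→(e→((e→t)→t))), murn is t; result (e→((e→t)→t)).
[vorn dax]: dax is (t→e), vorn is t; result e.
[[murn fep] [vorn dax]]: [murn fep] is (e→((e→t)→t)), [vorn dax] is e; result ((e→t)→t).
[tifn zib]: tifn is ((e→e)→(((e→t)→t)→(e→t))), zib is (e→e); result (((e→t)→t)→(e→t)).
[[[murn fep] [vorn dax]] [tifn zib]]: [tifn zib] is (((e→t)→t)→(e→t)), [[murn fep] [vorn dax]] is ((e→t)→t); result (e→t).

(e→t)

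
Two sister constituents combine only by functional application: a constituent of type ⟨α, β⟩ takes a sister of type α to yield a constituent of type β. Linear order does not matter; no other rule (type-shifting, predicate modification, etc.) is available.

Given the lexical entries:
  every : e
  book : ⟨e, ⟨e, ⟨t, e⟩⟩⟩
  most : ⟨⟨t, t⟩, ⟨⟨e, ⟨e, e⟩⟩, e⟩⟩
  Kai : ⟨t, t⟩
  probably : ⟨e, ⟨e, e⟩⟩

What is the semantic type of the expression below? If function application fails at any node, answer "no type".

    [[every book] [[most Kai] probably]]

[every book]: ⟨e, ⟨e, ⟨t, e⟩⟩⟩ applied to e yields ⟨e, ⟨t, e⟩⟩.
[most Kai]: ⟨⟨t, t⟩, ⟨⟨e, ⟨e, e⟩⟩, e⟩⟩ applied to ⟨t, t⟩ yields ⟨⟨e, ⟨e, e⟩⟩, e⟩.
[[most Kai] probably]: ⟨⟨e, ⟨e, e⟩⟩, e⟩ applied to ⟨e, ⟨e, e⟩⟩ yields e.
[[every book] [[most Kai] probably]]: ⟨e, ⟨t, e⟩⟩ applied to e yields ⟨t, e⟩.

⟨t, e⟩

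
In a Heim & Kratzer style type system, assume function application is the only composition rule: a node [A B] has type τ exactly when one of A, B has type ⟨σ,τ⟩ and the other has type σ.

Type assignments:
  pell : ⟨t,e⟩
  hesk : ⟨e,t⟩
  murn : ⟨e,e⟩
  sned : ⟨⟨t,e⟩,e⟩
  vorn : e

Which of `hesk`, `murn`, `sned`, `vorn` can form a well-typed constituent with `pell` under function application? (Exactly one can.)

hesk : ⟨e,t⟩ — no; pell wants t, and hesk wants e.
murn : ⟨e,e⟩ — no; pell wants t, and murn wants e.
sned — combines: sned : ⟨⟨t,e⟩,e⟩ takes pell : ⟨t,e⟩ as argument, giving e.
vorn : e — no; pell wants t, and vorn wants nothing (atomic).

sned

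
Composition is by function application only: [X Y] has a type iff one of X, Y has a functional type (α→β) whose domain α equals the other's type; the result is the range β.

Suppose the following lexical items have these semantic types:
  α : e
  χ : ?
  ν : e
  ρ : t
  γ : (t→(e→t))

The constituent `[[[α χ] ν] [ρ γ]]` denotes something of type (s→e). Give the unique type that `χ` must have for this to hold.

(e→(e→((e→t)→(s→e))))

[[[α χ] ν] [ρ γ]] must have type (s→e). The sister [ρ γ] has type (e→t); that is not a function onto (s→e), so [[α χ] ν] must be the functor, of type ((e→t)→(s→e)).
[[α χ] ν] must have type ((e→t)→(s→e)). The sister ν has type e; that is not a function onto ((e→t)→(s→e)), so [α χ] must be the functor, of type (e→((e→t)→(s→e))).
[α χ] must have type (e→((e→t)→(s→e))). The sister α has type e; that is not a function onto (e→((e→t)→(s→e))), so χ must be the functor, of type (e→(e→((e→t)→(s→e)))).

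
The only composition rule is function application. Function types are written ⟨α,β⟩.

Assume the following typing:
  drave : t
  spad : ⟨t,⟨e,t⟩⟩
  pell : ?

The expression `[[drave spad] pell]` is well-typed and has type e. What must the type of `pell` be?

[[drave spad] pell] must have type e. The sister [drave spad] has type ⟨e,t⟩; that is not a function onto e, so pell must be the functor, of type ⟨⟨e,t⟩,e⟩.

⟨⟨e,t⟩,e⟩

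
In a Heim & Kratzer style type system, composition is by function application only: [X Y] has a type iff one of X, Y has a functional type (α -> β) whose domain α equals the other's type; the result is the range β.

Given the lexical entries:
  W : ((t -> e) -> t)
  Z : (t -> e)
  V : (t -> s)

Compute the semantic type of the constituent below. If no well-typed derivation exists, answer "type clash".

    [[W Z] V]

[W Z]: W is ((t -> e) -> t), Z is (t -> e); result t.
[[W Z] V]: V is (t -> s), [W Z] is t; result s.

s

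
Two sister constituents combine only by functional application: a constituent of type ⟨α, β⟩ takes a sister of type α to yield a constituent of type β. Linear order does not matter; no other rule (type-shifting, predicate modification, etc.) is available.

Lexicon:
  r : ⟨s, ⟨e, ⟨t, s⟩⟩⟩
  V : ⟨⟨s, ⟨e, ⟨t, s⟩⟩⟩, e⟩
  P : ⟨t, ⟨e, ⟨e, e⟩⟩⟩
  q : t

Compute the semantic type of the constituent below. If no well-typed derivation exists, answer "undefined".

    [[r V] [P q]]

⟨e, e⟩

[r V] — V of type ⟨⟨s, ⟨e, ⟨t, s⟩⟩⟩, e⟩ combines with r of type ⟨s, ⟨e, ⟨t, s⟩⟩⟩: type e.
[P q] — P of type ⟨t, ⟨e, ⟨e, e⟩⟩⟩ combines with q of type t: type ⟨e, ⟨e, e⟩⟩.
[[r V] [P q]] — [P q] of type ⟨e, ⟨e, e⟩⟩ combines with [r V] of type e: type ⟨e, e⟩.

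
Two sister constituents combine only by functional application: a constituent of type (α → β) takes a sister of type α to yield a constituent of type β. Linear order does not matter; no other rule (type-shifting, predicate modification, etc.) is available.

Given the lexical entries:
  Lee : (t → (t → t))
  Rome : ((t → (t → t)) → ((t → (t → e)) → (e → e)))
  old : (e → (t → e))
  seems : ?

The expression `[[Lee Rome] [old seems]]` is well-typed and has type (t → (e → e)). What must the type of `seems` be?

[[Lee Rome] [old seems]] is required to be (t → (e → e)). [Lee Rome] : ((t → (t → e)) → (e → e)) cannot yield (t → (e → e)) as functor, so [old seems] : (((t → (t → e)) → (e → e)) → (t → (e → e))).
[old seems] is required to be (((t → (t → e)) → (e → e)) → (t → (e → e))). old : (e → (t → e)) cannot yield (((t → (t → e)) → (e → e)) → (t → (e → e))) as functor, so seems : ((e → (t → e)) → (((t → (t → e)) → (e → e)) → (t → (e → e)))).

((e → (t → e)) → (((t → (t → e)) → (e → e)) → (t → (e → e))))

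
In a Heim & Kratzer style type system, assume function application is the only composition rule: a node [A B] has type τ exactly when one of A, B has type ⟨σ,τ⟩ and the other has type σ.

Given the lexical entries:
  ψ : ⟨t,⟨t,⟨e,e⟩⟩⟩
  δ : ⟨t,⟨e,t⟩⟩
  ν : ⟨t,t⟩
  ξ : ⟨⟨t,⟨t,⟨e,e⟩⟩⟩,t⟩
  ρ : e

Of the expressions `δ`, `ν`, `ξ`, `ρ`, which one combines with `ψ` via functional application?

ξ

δ : ⟨t,⟨e,t⟩⟩ — ψ needs t; δ needs t; neither fits.
ν : ⟨t,t⟩ — ψ needs t; ν needs t; neither fits.
ξ — combines: ξ : ⟨⟨t,⟨t,⟨e,e⟩⟩⟩,t⟩ takes ψ : ⟨t,⟨t,⟨e,e⟩⟩⟩ as argument, giving t.
ρ : e — ψ needs t; ρ needs nothing (atomic); neither fits.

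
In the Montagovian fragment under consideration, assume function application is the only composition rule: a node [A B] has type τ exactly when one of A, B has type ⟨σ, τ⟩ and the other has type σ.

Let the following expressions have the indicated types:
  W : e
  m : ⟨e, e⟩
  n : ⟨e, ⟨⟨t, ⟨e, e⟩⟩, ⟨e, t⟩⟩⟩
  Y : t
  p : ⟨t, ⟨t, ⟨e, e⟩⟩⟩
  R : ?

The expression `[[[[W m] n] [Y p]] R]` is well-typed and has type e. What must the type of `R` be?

⟨⟨e, t⟩, e⟩

At [[[[W m] n] [Y p]] R] (required: e): [[[W m] n] [Y p]] is ⟨e, t⟩, which is not a function with range e; hence R is the functor — type ⟨⟨e, t⟩, e⟩.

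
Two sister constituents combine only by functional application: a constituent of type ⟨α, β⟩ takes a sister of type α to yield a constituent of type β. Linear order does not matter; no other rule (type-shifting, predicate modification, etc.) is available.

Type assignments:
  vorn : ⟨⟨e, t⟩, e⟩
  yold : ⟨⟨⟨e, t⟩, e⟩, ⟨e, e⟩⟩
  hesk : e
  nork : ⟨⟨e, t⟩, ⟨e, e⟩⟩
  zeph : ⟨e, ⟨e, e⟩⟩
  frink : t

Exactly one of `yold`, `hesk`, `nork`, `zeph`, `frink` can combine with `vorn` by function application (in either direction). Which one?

yold — combines: yold : ⟨⟨⟨e, t⟩, e⟩, ⟨e, e⟩⟩ takes vorn : ⟨⟨e, t⟩, e⟩ as argument, giving ⟨e, e⟩.
hesk : e — neither side's domain matches the other.
nork : ⟨⟨e, t⟩, ⟨e, e⟩⟩ — neither side's domain matches the other.
zeph : ⟨e, ⟨e, e⟩⟩ — neither side's domain matches the other.
frink : t — neither side's domain matches the other.

yold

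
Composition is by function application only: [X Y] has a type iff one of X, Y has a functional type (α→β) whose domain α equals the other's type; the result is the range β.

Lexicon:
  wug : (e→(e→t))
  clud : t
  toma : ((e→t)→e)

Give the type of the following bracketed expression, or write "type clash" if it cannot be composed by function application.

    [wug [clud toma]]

type clash

At [clud toma]: neither t nor ((e→t)→e) can take the other as argument; the node is ill-typed.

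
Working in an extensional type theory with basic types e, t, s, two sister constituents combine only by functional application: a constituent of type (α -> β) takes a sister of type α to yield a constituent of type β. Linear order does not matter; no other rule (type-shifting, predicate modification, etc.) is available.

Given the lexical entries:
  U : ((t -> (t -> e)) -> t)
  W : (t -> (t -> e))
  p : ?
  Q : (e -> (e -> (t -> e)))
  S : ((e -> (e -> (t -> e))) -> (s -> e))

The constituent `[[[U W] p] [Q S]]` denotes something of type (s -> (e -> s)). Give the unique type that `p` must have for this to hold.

For [[[U W] p] [Q S]] to have type (s -> (e -> s)) with [Q S] of type (s -> e), [[U W] p] must be the function: [[U W] p] : ((s -> e) -> (s -> (e -> s))).
For [[U W] p] to have type ((s -> e) -> (s -> (e -> s))) with [U W] of type t, p must be the function: p : (t -> ((s -> e) -> (s -> (e -> s)))).

(t -> ((s -> e) -> (s -> (e -> s))))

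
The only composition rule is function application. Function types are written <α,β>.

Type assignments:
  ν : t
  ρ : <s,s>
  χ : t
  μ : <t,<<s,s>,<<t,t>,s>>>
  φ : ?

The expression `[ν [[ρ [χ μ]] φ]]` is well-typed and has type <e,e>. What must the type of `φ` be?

At [ν [[ρ [χ μ]] φ]] (required: <e,e>): ν is t, which is not a function with range <e,e>; hence [[ρ [χ μ]] φ] is the functor — type <t,<e,e>>.
At [[ρ [χ μ]] φ] (required: <t,<e,e>>): [ρ [χ μ]] is <<t,t>,s>, which is not a function with range <t,<e,e>>; hence φ is the functor — type <<<t,t>,s>,<t,<e,e>>>.

<<<t,t>,s>,<t,<e,e>>>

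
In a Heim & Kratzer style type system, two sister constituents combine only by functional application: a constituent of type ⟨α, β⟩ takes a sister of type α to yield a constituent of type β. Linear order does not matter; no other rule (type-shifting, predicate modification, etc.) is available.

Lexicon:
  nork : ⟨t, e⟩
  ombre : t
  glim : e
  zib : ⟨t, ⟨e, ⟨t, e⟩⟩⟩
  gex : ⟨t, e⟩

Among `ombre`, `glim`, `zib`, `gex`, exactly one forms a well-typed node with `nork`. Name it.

ombre — combines: nork : ⟨t, e⟩ takes ombre : t as argument, giving e.
glim : e — does not combine with nork.
zib : ⟨t, ⟨e, ⟨t, e⟩⟩⟩ — does not combine with nork.
gex : ⟨t, e⟩ — does not combine with nork.

ombre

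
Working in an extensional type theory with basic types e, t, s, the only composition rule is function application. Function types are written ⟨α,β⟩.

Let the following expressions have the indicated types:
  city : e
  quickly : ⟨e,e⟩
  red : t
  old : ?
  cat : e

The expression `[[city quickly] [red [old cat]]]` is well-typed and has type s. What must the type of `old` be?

At [[city quickly] [red [old cat]]] (required: s): [city quickly] is e, which is not a function with range s; hence [red [old cat]] is the functor — type ⟨e,s⟩.
At [red [old cat]] (required: ⟨e,s⟩): red is t, which is not a function with range ⟨e,s⟩; hence [old cat] is the functor — type ⟨t,⟨e,s⟩⟩.
At [old cat] (required: ⟨t,⟨e,s⟩⟩): cat is e, which is not a function with range ⟨t,⟨e,s⟩⟩; hence old is the functor — type ⟨e,⟨t,⟨e,s⟩⟩⟩.

⟨e,⟨t,⟨e,s⟩⟩⟩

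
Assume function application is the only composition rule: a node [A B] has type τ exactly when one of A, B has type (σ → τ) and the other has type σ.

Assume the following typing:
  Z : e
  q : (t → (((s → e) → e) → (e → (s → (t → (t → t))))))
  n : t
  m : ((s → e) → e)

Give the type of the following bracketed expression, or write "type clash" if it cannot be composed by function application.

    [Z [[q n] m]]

[q n]: (t → (((s → e) → e) → (e → (s → (t → (t → t)))))) applied to t yields (((s → e) → e) → (e → (s → (t → (t → t))))).
[[q n] m]: (((s → e) → e) → (e → (s → (t → (t → t))))) applied to ((s → e) → e) yields (e → (s → (t → (t → t)))).
[Z [[q n] m]]: (e → (s → (t → (t → t)))) applied to e yields (s → (t → (t → t))).

(s → (t → (t → t)))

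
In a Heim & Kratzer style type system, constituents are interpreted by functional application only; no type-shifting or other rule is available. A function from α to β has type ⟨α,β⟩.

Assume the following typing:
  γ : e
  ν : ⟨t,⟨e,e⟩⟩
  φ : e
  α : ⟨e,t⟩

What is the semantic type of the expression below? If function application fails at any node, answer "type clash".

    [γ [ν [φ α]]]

e

[φ α]: α is ⟨e,t⟩, φ is e; result t.
[ν [φ α]]: ν is ⟨t,⟨e,e⟩⟩, [φ α] is t; result ⟨e,e⟩.
[γ [ν [φ α]]]: [ν [φ α]] is ⟨e,e⟩, γ is e; result e.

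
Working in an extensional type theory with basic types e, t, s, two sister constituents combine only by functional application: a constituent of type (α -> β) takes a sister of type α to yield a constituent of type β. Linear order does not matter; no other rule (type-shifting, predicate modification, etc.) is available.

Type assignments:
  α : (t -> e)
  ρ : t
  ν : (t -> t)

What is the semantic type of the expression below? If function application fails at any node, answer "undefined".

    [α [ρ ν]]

e

[ρ ν]: functor ν : (t -> t), argument ρ : t; result t.
[α [ρ ν]]: functor α : (t -> e), argument [ρ ν] : t; result e.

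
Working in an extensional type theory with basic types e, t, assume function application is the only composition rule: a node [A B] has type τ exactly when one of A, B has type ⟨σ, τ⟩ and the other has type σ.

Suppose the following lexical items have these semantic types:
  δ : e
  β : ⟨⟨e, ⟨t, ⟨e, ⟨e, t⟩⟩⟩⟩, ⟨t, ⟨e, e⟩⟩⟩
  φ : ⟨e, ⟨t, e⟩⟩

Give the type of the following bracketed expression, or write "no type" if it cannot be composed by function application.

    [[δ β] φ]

no type

At [δ β]: neither e nor ⟨⟨e, ⟨t, ⟨e, ⟨e, t⟩⟩⟩⟩, ⟨t, ⟨e, e⟩⟩⟩ can take the other as argument; the node is ill-typed.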